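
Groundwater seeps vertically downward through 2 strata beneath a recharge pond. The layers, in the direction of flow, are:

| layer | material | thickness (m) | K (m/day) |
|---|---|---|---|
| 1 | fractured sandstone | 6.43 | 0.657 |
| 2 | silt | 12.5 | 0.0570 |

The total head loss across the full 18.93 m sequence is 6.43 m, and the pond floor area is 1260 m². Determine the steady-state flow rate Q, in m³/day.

Flow is perpendicular to layering, so the layers act in series and the equivalent K is the thickness-weighted harmonic mean.
Total thickness L = 6.43 + 12.5 = 18.93 m.
Σ(b_i/K_i) = 6.43/0.657 + 12.5/0.0570 = 229.1 d.
K_eq = L / Σ(b_i/K_i) = 18.93 / 229.1 = 0.08263 m/day.
Q = K_eq · A · (Δh/L) = 0.08263 × 1260 × (6.43/18.93) = 35.37 m³/day.

35.4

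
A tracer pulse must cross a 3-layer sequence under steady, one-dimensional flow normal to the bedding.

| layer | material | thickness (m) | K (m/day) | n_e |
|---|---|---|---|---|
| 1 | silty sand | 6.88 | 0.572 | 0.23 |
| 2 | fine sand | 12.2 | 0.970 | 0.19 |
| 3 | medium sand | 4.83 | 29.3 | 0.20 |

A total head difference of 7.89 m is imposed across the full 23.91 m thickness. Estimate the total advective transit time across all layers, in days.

With flow normal to the layers, continuity requires the same specific discharge q through every layer.
Σ(b_i/K_i) = 6.88/0.572 + 12.2/0.970 + 4.83/29.3 = 24.77 d.
q = Δh / Σ(b_i/K_i) = 7.89 / 24.77 = 0.3185 m/day.
In each layer the seepage velocity is v_i = q/n_i, so the layer transit time is t_i = b_i·n_i / q:
  layer 1 (silty sand): t_1 = 6.88 × 0.23 / 0.3185 = 4.968 d
  layer 2 (fine sand): t_2 = 12.2 × 0.19 / 0.3185 = 7.277 d
  layer 3 (medium sand): t_3 = 4.83 × 0.20 / 0.3185 = 3.033 d
Total t = Σ t_i = 15.28 days.

15.3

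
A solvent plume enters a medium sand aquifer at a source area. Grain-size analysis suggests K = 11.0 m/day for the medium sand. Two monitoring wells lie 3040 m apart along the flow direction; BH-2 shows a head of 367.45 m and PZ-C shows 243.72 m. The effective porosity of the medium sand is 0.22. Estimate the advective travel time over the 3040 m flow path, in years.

Hydraulic gradient i = (367.45 − 243.72) / 3040 = 123.73 / 3040 = 0.04070.
Darcy flux q = K · i = 11.00 × 0.04070 = 0.4477 m/day.
Seepage velocity v = q / n_e = 0.4477 / 0.22 = 2.035 m/day.
Travel time t = L / v = 3040 / 2.035 = 1494 days = 4.090 years.

4.09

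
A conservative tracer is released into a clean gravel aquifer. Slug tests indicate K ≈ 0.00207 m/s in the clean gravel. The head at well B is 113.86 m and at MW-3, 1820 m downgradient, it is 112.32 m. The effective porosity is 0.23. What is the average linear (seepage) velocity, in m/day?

Convert K: 0.00207 m/s × 86400 = 178.8 m/day.
Hydraulic gradient i = (113.86 − 112.32) / 1820 = 1.54 / 1820 = 0.0008462.
Darcy flux q = K · i = 178.8 × 0.0008462 = 0.1513 m/day.
Seepage velocity v = q / n_e = 0.1513 / 0.23 = 0.6580 m/day.

0.658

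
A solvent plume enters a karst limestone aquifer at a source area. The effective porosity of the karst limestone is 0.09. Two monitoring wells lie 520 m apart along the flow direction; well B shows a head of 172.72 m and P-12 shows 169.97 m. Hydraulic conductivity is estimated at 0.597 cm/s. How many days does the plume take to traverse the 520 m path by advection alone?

Convert K: 0.597 cm/s × 864 = 515.8 m/day.
Hydraulic gradient i = (172.72 − 169.97) / 520 = 2.75 / 520 = 0.005288.
Darcy flux q = K · i = 515.8 × 0.005288 = 2.728 m/day.
Seepage velocity v = q / n_e = 2.728 / 0.09 = 30.31 m/day.
Travel time t = L / v = 520 / 30.31 = 17.16 days.

17.2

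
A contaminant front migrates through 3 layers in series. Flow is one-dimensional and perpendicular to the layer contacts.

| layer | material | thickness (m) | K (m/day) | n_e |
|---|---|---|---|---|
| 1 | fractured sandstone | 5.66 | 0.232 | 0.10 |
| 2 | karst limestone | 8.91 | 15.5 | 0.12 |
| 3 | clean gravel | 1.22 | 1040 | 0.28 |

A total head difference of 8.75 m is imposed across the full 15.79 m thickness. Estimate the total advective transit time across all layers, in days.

With flow normal to the layers, continuity requires the same specific discharge q through every layer.
Σ(b_i/K_i) = 5.66/0.232 + 8.91/15.5 + 1.22/1040 = 24.97 d.
q = Δh / Σ(b_i/K_i) = 8.75 / 24.97 = 0.3504 m/day.
In each layer the seepage velocity is v_i = q/n_i, so the layer transit time is t_i = b_i·n_i / q:
  layer 1 (fractured sandstone): t_1 = 5.66 × 0.10 / 0.3504 = 1.615 d
  layer 2 (karst limestone): t_2 = 8.91 × 0.12 / 0.3504 = 3.052 d
  layer 3 (clean gravel): t_3 = 1.22 × 0.28 / 0.3504 = 0.9749 d
Total t = Σ t_i = 5.642 days.

5.64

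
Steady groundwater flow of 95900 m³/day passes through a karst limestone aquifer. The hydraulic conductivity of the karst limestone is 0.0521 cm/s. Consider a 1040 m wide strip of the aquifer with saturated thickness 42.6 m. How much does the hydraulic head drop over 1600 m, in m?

Convert K: 0.0521 cm/s × 864 = 45.01 m/day.
Cross-sectional area A = 1040 × 42.6 = 44304 m².
From Q = K·A·i, i = Q / (K·A) = 95900 / (45.01 × 44304) = 0.04809.
Head loss Δh = i · L = 0.04809 × 1600 = 76.94 m.

76.9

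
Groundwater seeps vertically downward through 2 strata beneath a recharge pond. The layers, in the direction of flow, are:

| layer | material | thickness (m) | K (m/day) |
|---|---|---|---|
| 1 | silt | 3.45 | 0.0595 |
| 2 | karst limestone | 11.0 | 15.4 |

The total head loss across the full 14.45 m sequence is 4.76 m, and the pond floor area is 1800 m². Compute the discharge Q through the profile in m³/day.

146

Flow is perpendicular to layering, so the layers act in series and the equivalent K is the thickness-weighted harmonic mean.
Total thickness L = 3.45 + 11.0 = 14.45 m.
Σ(b_i/K_i) = 3.45/0.0595 + 11.0/15.4 = 58.70 d.
K_eq = L / Σ(b_i/K_i) = 14.45 / 58.70 = 0.2462 m/day.
Q = K_eq · A · (Δh/L) = 0.2462 × 1800 × (4.76/14.45) = 146.0 m³/day.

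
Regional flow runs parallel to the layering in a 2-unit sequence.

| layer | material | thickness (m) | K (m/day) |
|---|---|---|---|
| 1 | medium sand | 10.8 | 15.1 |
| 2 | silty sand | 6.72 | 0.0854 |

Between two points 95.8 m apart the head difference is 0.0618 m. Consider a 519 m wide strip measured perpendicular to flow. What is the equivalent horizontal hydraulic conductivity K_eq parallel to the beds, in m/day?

9.34

Flow is parallel to layering, so each bed carries its own Darcy discharge and the transmissivities add.
Σ(K_i·b_i) = 15.1×10.8 + 0.0854×6.72 = 163.7 m²/day.
Total thickness b = 17.52 m, so K_eq = Σ(K_i·b_i)/b = 9.341 m/day.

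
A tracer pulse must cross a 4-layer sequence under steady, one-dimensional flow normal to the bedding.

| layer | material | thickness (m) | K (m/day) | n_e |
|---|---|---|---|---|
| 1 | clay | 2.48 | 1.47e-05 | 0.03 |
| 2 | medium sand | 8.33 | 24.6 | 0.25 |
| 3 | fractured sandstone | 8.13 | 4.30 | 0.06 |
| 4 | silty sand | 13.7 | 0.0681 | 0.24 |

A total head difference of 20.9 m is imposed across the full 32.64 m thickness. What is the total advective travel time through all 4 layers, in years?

With flow normal to the layers, continuity requires the same specific discharge q through every layer.
Σ(b_i/K_i) = 2.48/1.47e-05 + 8.33/24.6 + 8.13/4.30 + 13.7/0.0681 = 1.689e+05 d.
q = Δh / Σ(b_i/K_i) = 20.9 / 1.689e+05 = 0.0001237 m/day.
In each layer the seepage velocity is v_i = q/n_i, so the layer transit time is t_i = b_i·n_i / q:
  layer 1 (clay): t_1 = 2.48 × 0.03 / 0.0001237 = 601.3 d
  layer 2 (medium sand): t_2 = 8.33 × 0.25 / 0.0001237 = 16830 d
  layer 3 (fractured sandstone): t_3 = 8.13 × 0.06 / 0.0001237 = 3942 d
  layer 4 (silty sand): t_4 = 13.7 × 0.24 / 0.0001237 = 26573 d
Total t = Σ t_i = 47947 days = 131.3 years.

131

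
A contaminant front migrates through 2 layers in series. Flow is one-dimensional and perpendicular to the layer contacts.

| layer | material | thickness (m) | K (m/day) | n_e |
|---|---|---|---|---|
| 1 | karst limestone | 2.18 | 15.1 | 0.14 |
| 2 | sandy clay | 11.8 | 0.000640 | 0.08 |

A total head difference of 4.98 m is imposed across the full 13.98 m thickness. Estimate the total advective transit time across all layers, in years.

12.7

With flow normal to the layers, continuity requires the same specific discharge q through every layer.
Σ(b_i/K_i) = 2.18/15.1 + 11.8/0.000640 = 18438 d.
q = Δh / Σ(b_i/K_i) = 4.98 / 18438 = 0.0002701 m/day.
In each layer the seepage velocity is v_i = q/n_i, so the layer transit time is t_i = b_i·n_i / q:
  layer 1 (karst limestone): t_1 = 2.18 × 0.14 / 0.0002701 = 1130 d
  layer 2 (sandy clay): t_2 = 11.8 × 0.08 / 0.0002701 = 3495 d
Total t = Σ t_i = 4625 days = 12.66 years.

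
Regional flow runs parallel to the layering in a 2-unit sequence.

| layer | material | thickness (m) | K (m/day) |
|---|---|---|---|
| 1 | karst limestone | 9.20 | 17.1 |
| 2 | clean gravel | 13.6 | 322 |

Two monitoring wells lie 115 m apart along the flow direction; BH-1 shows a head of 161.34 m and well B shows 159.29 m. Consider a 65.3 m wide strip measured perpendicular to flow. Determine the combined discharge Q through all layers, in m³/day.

5280

Flow is parallel to layering, so each bed carries its own Darcy discharge and the transmissivities add.
Σ(K_i·b_i) = 17.1×9.20 + 322×13.6 = 4537 m²/day.
Hydraulic gradient i = (161.34 − 159.29) / 115 = 2.05 / 115 = 0.01783.
Q = Σ(K_i·b_i) · W · i = 4537 × 65.3 × 0.01783 = 5281 m³/day.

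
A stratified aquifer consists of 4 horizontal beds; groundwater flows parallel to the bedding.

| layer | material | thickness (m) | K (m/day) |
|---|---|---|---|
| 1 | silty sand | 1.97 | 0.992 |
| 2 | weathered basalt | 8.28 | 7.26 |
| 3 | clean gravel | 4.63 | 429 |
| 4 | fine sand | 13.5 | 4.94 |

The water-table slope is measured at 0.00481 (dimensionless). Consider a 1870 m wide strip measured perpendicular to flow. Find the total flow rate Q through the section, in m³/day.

19000

Flow is parallel to layering, so each bed carries its own Darcy discharge and the transmissivities add.
Σ(K_i·b_i) = 0.992×1.97 + 7.26×8.28 + 429×4.63 + 4.94×13.5 = 2115 m²/day.
Hydraulic gradient i = 0.00481.
Q = Σ(K_i·b_i) · W · i = 2115 × 1870 × 0.004810 = 19024 m³/day.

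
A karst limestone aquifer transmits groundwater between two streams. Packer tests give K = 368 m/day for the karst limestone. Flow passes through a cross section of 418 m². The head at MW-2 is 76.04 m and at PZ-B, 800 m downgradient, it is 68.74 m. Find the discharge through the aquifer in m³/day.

Hydraulic gradient i = (76.04 − 68.74) / 800 = 7.3 / 800 = 0.009125.
Darcy's law: Q = K · A · i = 368.0 × 418.0 × 0.009125 = 1404 m³/day.

1400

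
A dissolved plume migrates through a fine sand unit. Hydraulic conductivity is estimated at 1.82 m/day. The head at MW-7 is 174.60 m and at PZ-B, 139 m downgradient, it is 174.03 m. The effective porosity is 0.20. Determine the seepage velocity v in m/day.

0.0373

Hydraulic gradient i = (174.60 − 174.03) / 139 = 0.57 / 139 = 0.004101.
Darcy flux q = K · i = 1.820 × 0.004101 = 0.007463 m/day.
Seepage velocity v = q / n_e = 0.007463 / 0.20 = 0.03732 m/day.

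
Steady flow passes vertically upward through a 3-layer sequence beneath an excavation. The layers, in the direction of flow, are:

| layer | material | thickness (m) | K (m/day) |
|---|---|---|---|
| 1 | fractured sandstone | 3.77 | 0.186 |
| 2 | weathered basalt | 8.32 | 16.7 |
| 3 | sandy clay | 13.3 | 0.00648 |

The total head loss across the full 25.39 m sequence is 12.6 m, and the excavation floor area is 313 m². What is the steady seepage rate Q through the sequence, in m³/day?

Flow is perpendicular to layering, so the layers act in series and the equivalent K is the thickness-weighted harmonic mean.
Total thickness L = 3.77 + 8.32 + 13.3 = 25.39 m.
Σ(b_i/K_i) = 3.77/0.186 + 8.32/16.7 + 13.3/0.00648 = 2073 d.
K_eq = L / Σ(b_i/K_i) = 25.39 / 2073 = 0.01225 m/day.
Q = K_eq · A · (Δh/L) = 0.01225 × 313 × (12.6/25.39) = 1.902 m³/day.

1.90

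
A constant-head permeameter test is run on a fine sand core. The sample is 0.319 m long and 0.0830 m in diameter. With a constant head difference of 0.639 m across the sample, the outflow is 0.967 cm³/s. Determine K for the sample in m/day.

Cross-sectional area A = π·(d/2)² = π × (0.0830/2)² = 0.005411 m².
Convert discharge: 0.967 cm³/s = 9.670e-07 m³/s.
Darcy's law rearranged: K = Q·L / (A·Δh) = 9.670e-07 × 0.319 / (0.005411 × 0.639) = 8.922e-05 m/s = 7.709 m/day.

7.71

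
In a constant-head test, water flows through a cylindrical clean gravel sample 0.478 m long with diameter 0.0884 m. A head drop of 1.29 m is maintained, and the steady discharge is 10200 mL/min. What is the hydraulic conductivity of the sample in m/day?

887

Cross-sectional area A = π·(d/2)² = π × (0.0884/2)² = 0.006138 m².
Convert discharge: 10200 mL/min = 0.0001700 m³/s.
Darcy's law rearranged: K = Q·L / (A·Δh) = 0.0001700 × 0.478 / (0.006138 × 1.29) = 0.01026 m/s = 886.8 m/day.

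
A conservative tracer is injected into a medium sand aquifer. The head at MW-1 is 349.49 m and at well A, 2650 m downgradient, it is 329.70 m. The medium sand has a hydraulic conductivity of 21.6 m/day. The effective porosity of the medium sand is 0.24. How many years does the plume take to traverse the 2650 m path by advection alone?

10.8

Hydraulic gradient i = (349.49 − 329.70) / 2650 = 19.79 / 2650 = 0.007468.
Darcy flux q = K · i = 21.60 × 0.007468 = 0.1613 m/day.
Seepage velocity v = q / n_e = 0.1613 / 0.24 = 0.6721 m/day.
Travel time t = L / v = 2650 / 0.6721 = 3943 days = 10.79 years.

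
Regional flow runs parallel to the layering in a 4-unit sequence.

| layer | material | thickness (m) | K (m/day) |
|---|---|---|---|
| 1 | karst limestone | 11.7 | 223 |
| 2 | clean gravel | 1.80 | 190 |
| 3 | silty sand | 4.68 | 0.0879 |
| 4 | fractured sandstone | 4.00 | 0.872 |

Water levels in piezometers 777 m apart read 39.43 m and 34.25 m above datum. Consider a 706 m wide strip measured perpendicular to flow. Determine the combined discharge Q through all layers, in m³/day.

Flow is parallel to layering, so each bed carries its own Darcy discharge and the transmissivities add.
Σ(K_i·b_i) = 223×11.7 + 190×1.80 + 0.0879×4.68 + 0.872×4.00 = 2955 m²/day.
Hydraulic gradient i = (39.43 − 34.25) / 777 = 5.18 / 777 = 0.006667.
Q = Σ(K_i·b_i) · W · i = 2955 × 706 × 0.006667 = 13908 m³/day.

13900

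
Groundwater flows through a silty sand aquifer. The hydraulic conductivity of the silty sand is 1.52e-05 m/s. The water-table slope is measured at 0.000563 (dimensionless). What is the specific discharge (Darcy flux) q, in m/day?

Convert K: 1.52e-05 m/s × 86400 = 1.313 m/day.
Hydraulic gradient i = 0.000563.
Specific discharge q = K · i = 1.313 × 0.0005630 = 0.0007394 m/day.

0.000739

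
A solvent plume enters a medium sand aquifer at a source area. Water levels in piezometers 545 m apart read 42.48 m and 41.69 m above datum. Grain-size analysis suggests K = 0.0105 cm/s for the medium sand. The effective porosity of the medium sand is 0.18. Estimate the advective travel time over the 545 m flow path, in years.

20.4

Convert K: 0.0105 cm/s × 864 = 9.072 m/day.
Hydraulic gradient i = (42.48 − 41.69) / 545 = 0.79 / 545 = 0.001450.
Darcy flux q = K · i = 9.072 × 0.001450 = 0.01315 m/day.
Seepage velocity v = q / n_e = 0.01315 / 0.18 = 0.07306 m/day.
Travel time t = L / v = 545 / 0.07306 = 7460 days = 20.42 years.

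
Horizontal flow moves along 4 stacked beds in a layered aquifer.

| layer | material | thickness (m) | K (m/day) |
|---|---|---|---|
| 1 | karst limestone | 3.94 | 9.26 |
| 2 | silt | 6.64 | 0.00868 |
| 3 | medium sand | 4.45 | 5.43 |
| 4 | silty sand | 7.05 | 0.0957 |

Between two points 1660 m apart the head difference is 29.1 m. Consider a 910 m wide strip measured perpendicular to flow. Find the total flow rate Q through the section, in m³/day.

Flow is parallel to layering, so each bed carries its own Darcy discharge and the transmissivities add.
Σ(K_i·b_i) = 9.26×3.94 + 0.00868×6.64 + 5.43×4.45 + 0.0957×7.05 = 61.38 m²/day.
Hydraulic gradient i = Δh / L = 29.1 / 1660 = 0.01753.
Q = Σ(K_i·b_i) · W · i = 61.38 × 910 × 0.01753 = 979.2 m³/day.

979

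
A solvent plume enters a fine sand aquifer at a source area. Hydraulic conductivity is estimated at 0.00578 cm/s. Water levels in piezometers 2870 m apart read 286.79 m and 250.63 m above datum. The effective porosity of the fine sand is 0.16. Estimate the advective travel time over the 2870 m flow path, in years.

20.0

Convert K: 0.00578 cm/s × 864 = 4.994 m/day.
Hydraulic gradient i = (286.79 − 250.63) / 2870 = 36.16 / 2870 = 0.01260.
Darcy flux q = K · i = 4.994 × 0.01260 = 0.06292 m/day.
Seepage velocity v = q / n_e = 0.06292 / 0.16 = 0.3932 m/day.
Travel time t = L / v = 2870 / 0.3932 = 7298 days = 19.98 years.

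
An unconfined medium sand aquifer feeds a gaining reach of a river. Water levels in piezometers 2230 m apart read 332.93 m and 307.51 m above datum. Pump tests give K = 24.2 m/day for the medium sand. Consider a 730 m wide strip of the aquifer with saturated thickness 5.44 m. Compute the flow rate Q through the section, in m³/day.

Cross-sectional area A = 730 × 5.44 = 3971 m².
Hydraulic gradient i = (332.93 − 307.51) / 2230 = 25.42 / 2230 = 0.01140.
Darcy's law: Q = K · A · i = 24.20 × 3971 × 0.01140 = 1095 m³/day.

1100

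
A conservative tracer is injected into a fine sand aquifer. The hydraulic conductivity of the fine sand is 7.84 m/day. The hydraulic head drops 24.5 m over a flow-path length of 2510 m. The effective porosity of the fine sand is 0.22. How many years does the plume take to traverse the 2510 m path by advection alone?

19.8

Hydraulic gradient i = Δh / L = 24.5 / 2510 = 0.009761.
Darcy flux q = K · i = 7.840 × 0.009761 = 0.07653 m/day.
Seepage velocity v = q / n_e = 0.07653 / 0.22 = 0.3478 m/day.
Travel time t = L / v = 2510 / 0.3478 = 7216 days = 19.76 years.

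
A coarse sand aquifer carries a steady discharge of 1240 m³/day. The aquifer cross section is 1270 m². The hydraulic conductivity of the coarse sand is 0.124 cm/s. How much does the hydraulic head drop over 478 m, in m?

Convert K: 0.124 cm/s × 864 = 107.1 m/day.
From Q = K·A·i, i = Q / (K·A) = 1240 / (107.1 × 1270) = 0.009113.
Head loss Δh = i · L = 0.009113 × 478 = 4.356 m.

4.36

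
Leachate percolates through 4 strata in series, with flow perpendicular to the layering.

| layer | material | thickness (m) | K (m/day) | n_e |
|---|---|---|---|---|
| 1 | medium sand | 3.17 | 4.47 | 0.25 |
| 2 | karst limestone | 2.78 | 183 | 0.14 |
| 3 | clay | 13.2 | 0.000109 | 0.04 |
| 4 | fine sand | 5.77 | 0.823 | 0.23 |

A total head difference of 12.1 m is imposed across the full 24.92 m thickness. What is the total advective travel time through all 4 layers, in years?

83.2

With flow normal to the layers, continuity requires the same specific discharge q through every layer.
Σ(b_i/K_i) = 3.17/4.47 + 2.78/183 + 13.2/0.000109 + 5.77/0.823 = 1.211e+05 d.
q = Δh / Σ(b_i/K_i) = 12.1 / 1.211e+05 = 9.991e-05 m/day.
In each layer the seepage velocity is v_i = q/n_i, so the layer transit time is t_i = b_i·n_i / q:
  layer 1 (medium sand): t_1 = 3.17 × 0.25 / 9.991e-05 = 7932 d
  layer 2 (karst limestone): t_2 = 2.78 × 0.14 / 9.991e-05 = 3895 d
  layer 3 (clay): t_3 = 13.2 × 0.04 / 9.991e-05 = 5285 d
  layer 4 (fine sand): t_4 = 5.77 × 0.23 / 9.991e-05 = 13283 d
Total t = Σ t_i = 30395 days = 83.22 years.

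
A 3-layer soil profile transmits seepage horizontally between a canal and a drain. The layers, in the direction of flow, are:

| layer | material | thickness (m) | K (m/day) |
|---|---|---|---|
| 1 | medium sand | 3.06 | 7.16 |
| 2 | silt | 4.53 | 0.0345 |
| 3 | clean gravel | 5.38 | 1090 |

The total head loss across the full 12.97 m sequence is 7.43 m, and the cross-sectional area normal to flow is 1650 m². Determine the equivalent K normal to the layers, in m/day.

Flow is perpendicular to layering, so the layers act in series and the equivalent K is the thickness-weighted harmonic mean.
Total thickness L = 3.06 + 4.53 + 5.38 = 12.97 m.
Σ(b_i/K_i) = 3.06/7.16 + 4.53/0.0345 + 5.38/1090 = 131.7 d.
K_eq = L / Σ(b_i/K_i) = 12.97 / 131.7 = 0.09845 m/day.

0.0985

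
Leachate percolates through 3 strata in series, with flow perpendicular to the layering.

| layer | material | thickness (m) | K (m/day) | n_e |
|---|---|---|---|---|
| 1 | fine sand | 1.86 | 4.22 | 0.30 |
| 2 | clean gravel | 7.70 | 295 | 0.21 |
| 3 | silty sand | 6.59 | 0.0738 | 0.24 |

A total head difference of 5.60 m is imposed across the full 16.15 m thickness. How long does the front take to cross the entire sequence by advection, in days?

60.2

With flow normal to the layers, continuity requires the same specific discharge q through every layer.
Σ(b_i/K_i) = 1.86/4.22 + 7.70/295 + 6.59/0.0738 = 89.76 d.
q = Δh / Σ(b_i/K_i) = 5.60 / 89.76 = 0.06239 m/day.
In each layer the seepage velocity is v_i = q/n_i, so the layer transit time is t_i = b_i·n_i / q:
  layer 1 (fine sand): t_1 = 1.86 × 0.30 / 0.06239 = 8.944 d
  layer 2 (clean gravel): t_2 = 7.70 × 0.21 / 0.06239 = 25.92 d
  layer 3 (silty sand): t_3 = 6.59 × 0.24 / 0.06239 = 25.35 d
Total t = Σ t_i = 60.21 days.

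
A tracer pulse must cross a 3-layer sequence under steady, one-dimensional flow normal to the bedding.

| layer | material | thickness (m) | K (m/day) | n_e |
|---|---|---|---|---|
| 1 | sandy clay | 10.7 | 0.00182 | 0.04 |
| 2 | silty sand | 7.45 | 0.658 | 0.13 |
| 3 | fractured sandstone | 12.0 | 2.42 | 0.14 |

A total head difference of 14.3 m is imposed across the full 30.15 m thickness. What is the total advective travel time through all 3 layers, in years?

3.47

With flow normal to the layers, continuity requires the same specific discharge q through every layer.
Σ(b_i/K_i) = 10.7/0.00182 + 7.45/0.658 + 12.0/2.42 = 5895 d.
q = Δh / Σ(b_i/K_i) = 14.3 / 5895 = 0.002426 m/day.
In each layer the seepage velocity is v_i = q/n_i, so the layer transit time is t_i = b_i·n_i / q:
  layer 1 (sandy clay): t_1 = 10.7 × 0.04 / 0.002426 = 176.4 d
  layer 2 (silty sand): t_2 = 7.45 × 0.13 / 0.002426 = 399.3 d
  layer 3 (fractured sandstone): t_3 = 12.0 × 0.14 / 0.002426 = 692.6 d
Total t = Σ t_i = 1268 days = 3.473 years.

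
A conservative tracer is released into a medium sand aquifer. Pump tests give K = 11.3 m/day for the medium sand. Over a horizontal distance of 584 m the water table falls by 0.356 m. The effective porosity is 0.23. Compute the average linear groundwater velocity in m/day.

0.0299

Hydraulic gradient i = Δh / L = 0.356 / 584 = 0.0006096.
Darcy flux q = K · i = 11.30 × 0.0006096 = 0.006888 m/day.
Seepage velocity v = q / n_e = 0.006888 / 0.23 = 0.02995 m/day.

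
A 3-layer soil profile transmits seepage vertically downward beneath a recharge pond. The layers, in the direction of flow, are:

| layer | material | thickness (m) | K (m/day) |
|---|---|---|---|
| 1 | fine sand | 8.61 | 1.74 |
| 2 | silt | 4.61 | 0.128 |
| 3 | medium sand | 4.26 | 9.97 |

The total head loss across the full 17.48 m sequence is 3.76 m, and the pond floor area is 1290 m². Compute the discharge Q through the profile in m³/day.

117

Flow is perpendicular to layering, so the layers act in series and the equivalent K is the thickness-weighted harmonic mean.
Total thickness L = 8.61 + 4.61 + 4.26 = 17.48 m.
Σ(b_i/K_i) = 8.61/1.74 + 4.61/0.128 + 4.26/9.97 = 41.39 d.
K_eq = L / Σ(b_i/K_i) = 17.48 / 41.39 = 0.4223 m/day.
Q = K_eq · A · (Δh/L) = 0.4223 × 1290 × (3.76/17.48) = 117.2 m³/day.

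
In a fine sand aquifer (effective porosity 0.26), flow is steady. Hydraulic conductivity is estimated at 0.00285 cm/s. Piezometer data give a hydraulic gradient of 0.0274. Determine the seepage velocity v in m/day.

Convert K: 0.00285 cm/s × 864 = 2.462 m/day.
Hydraulic gradient i = 0.0274.
Darcy flux q = K · i = 2.462 × 0.02740 = 0.06747 m/day.
Seepage velocity v = q / n_e = 0.06747 / 0.26 = 0.2595 m/day.

0.259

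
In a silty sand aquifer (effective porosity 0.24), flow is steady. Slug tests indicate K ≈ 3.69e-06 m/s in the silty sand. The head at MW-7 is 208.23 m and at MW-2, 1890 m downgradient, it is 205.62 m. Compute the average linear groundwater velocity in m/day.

0.00183

Convert K: 3.69e-06 m/s × 86400 = 0.3188 m/day.
Hydraulic gradient i = (208.23 − 205.62) / 1890 = 2.61 / 1890 = 0.001381.
Darcy flux q = K · i = 0.3188 × 0.001381 = 0.0004403 m/day.
Seepage velocity v = q / n_e = 0.0004403 / 0.24 = 0.001834 m/day.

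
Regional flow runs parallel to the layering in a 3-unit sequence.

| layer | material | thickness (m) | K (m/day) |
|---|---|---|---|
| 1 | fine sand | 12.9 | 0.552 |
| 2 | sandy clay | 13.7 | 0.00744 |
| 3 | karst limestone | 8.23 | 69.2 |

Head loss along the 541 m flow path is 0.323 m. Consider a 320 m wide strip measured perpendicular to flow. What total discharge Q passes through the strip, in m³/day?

110

Flow is parallel to layering, so each bed carries its own Darcy discharge and the transmissivities add.
Σ(K_i·b_i) = 0.552×12.9 + 0.00744×13.7 + 69.2×8.23 = 576.7 m²/day.
Hydraulic gradient i = Δh / L = 0.323 / 541 = 0.0005970.
Q = Σ(K_i·b_i) · W · i = 576.7 × 320 × 0.0005970 = 110.2 m³/day.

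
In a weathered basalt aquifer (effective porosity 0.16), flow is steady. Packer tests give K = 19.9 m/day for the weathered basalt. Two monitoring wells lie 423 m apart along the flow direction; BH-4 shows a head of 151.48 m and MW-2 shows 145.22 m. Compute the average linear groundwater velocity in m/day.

Hydraulic gradient i = (151.48 − 145.22) / 423 = 6.26 / 423 = 0.01480.
Darcy flux q = K · i = 19.90 × 0.01480 = 0.2945 m/day.
Seepage velocity v = q / n_e = 0.2945 / 0.16 = 1.841 m/day.

1.84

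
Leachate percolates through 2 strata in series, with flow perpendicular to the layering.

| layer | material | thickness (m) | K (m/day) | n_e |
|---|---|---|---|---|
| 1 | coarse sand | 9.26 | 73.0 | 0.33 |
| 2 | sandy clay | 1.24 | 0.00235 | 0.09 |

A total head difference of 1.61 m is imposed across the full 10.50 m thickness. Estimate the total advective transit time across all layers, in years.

2.84

With flow normal to the layers, continuity requires the same specific discharge q through every layer.
Σ(b_i/K_i) = 9.26/73.0 + 1.24/0.00235 = 527.8 d.
q = Δh / Σ(b_i/K_i) = 1.61 / 527.8 = 0.003050 m/day.
In each layer the seepage velocity is v_i = q/n_i, so the layer transit time is t_i = b_i·n_i / q:
  layer 1 (coarse sand): t_1 = 9.26 × 0.33 / 0.003050 = 1002 d
  layer 2 (sandy clay): t_2 = 1.24 × 0.09 / 0.003050 = 36.58 d
Total t = Σ t_i = 1038 days = 2.843 years.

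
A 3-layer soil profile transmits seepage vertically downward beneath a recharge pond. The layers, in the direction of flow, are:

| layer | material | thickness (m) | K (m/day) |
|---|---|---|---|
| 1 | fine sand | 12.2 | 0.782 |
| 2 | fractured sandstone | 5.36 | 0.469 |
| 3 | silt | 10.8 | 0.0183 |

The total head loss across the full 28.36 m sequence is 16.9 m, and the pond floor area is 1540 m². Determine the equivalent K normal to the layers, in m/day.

0.0459

Flow is perpendicular to layering, so the layers act in series and the equivalent K is the thickness-weighted harmonic mean.
Total thickness L = 12.2 + 5.36 + 10.8 = 28.36 m.
Σ(b_i/K_i) = 12.2/0.782 + 5.36/0.469 + 10.8/0.0183 = 617.2 d.
K_eq = L / Σ(b_i/K_i) = 28.36 / 617.2 = 0.04595 m/day.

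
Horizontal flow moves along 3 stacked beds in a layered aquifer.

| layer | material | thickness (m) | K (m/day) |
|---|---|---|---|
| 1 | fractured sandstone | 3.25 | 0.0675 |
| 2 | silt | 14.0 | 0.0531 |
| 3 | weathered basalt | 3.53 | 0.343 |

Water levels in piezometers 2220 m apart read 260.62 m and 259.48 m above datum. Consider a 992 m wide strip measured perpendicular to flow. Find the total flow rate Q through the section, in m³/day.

1.11

Flow is parallel to layering, so each bed carries its own Darcy discharge and the transmissivities add.
Σ(K_i·b_i) = 0.0675×3.25 + 0.0531×14.0 + 0.343×3.53 = 2.174 m²/day.
Hydraulic gradient i = (260.62 − 259.48) / 2220 = 1.14 / 2220 = 0.0005135.
Q = Σ(K_i·b_i) · W · i = 2.174 × 992 × 0.0005135 = 1.107 m³/day.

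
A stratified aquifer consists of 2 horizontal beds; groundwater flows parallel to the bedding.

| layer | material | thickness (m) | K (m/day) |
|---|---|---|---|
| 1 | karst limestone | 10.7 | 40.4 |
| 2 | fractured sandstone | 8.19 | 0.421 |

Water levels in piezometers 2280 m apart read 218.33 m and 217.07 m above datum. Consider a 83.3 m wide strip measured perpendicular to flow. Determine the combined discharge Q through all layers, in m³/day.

20.1

Flow is parallel to layering, so each bed carries its own Darcy discharge and the transmissivities add.
Σ(K_i·b_i) = 40.4×10.7 + 0.421×8.19 = 435.7 m²/day.
Hydraulic gradient i = (218.33 − 217.07) / 2280 = 1.26 / 2280 = 0.0005526.
Q = Σ(K_i·b_i) · W · i = 435.7 × 83.3 × 0.0005526 = 20.06 m³/day.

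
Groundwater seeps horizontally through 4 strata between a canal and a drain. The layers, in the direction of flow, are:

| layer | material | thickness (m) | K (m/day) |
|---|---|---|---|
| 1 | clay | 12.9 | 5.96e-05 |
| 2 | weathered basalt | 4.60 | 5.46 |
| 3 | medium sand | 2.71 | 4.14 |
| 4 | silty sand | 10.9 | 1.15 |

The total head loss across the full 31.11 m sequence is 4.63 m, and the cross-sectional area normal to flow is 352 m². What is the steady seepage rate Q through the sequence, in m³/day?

Flow is perpendicular to layering, so the layers act in series and the equivalent K is the thickness-weighted harmonic mean.
Total thickness L = 12.9 + 4.60 + 2.71 + 10.9 = 31.11 m.
Σ(b_i/K_i) = 12.9/5.96e-05 + 4.60/5.46 + 2.71/4.14 + 10.9/1.15 = 2.165e+05 d.
K_eq = L / Σ(b_i/K_i) = 31.11 / 2.165e+05 = 0.0001437 m/day.
Q = K_eq · A · (Δh/L) = 0.0001437 × 352 × (4.63/31.11) = 0.007529 m³/day.

0.00753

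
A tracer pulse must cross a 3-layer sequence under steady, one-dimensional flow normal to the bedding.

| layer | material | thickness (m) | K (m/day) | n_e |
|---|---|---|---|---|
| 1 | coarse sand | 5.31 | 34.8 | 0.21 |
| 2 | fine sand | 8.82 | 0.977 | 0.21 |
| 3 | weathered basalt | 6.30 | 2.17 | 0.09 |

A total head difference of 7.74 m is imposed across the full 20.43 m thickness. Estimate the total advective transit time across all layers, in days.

With flow normal to the layers, continuity requires the same specific discharge q through every layer.
Σ(b_i/K_i) = 5.31/34.8 + 8.82/0.977 + 6.30/2.17 = 12.08 d.
q = Δh / Σ(b_i/K_i) = 7.74 / 12.08 = 0.6405 m/day.
In each layer the seepage velocity is v_i = q/n_i, so the layer transit time is t_i = b_i·n_i / q:
  layer 1 (coarse sand): t_1 = 5.31 × 0.21 / 0.6405 = 1.741 d
  layer 2 (fine sand): t_2 = 8.82 × 0.21 / 0.6405 = 2.892 d
  layer 3 (weathered basalt): t_3 = 6.30 × 0.09 / 0.6405 = 0.8852 d
Total t = Σ t_i = 5.518 days.

5.52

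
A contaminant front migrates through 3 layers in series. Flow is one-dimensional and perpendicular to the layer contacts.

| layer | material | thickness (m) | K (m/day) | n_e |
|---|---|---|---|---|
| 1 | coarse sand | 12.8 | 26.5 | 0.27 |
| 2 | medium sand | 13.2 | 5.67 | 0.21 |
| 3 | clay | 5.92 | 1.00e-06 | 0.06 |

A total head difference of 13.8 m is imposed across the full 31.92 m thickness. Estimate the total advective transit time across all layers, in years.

7730

With flow normal to the layers, continuity requires the same specific discharge q through every layer.
Σ(b_i/K_i) = 12.8/26.5 + 13.2/5.67 + 5.92/1.00e-06 = 5.920e+06 d.
q = Δh / Σ(b_i/K_i) = 13.8 / 5.920e+06 = 2.331e-06 m/day.
In each layer the seepage velocity is v_i = q/n_i, so the layer transit time is t_i = b_i·n_i / q:
  layer 1 (coarse sand): t_1 = 12.8 × 0.27 / 2.331e-06 = 1.483e+06 d
  layer 2 (medium sand): t_2 = 13.2 × 0.21 / 2.331e-06 = 1.189e+06 d
  layer 3 (clay): t_3 = 5.92 × 0.06 / 2.331e-06 = 1.524e+05 d
Total t = Σ t_i = 2.824e+06 days = 7732 years.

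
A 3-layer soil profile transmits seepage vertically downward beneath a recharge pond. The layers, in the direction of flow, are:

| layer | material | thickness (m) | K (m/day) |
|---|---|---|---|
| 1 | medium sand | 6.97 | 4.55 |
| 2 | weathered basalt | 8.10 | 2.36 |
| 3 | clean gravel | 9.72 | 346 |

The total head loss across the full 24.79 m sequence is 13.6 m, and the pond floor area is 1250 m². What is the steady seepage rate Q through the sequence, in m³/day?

Flow is perpendicular to layering, so the layers act in series and the equivalent K is the thickness-weighted harmonic mean.
Total thickness L = 6.97 + 8.10 + 9.72 = 24.79 m.
Σ(b_i/K_i) = 6.97/4.55 + 8.10/2.36 + 9.72/346 = 4.992 d.
K_eq = L / Σ(b_i/K_i) = 24.79 / 4.992 = 4.966 m/day.
Q = K_eq · A · (Δh/L) = 4.966 × 1250 × (13.6/24.79) = 3405 m³/day.

3410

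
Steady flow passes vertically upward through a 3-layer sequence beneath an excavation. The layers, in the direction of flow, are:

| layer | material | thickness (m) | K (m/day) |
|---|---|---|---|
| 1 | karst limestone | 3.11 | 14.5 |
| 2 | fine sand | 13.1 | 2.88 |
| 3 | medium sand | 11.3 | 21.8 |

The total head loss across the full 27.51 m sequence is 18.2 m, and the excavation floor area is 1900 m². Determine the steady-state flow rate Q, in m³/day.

Flow is perpendicular to layering, so the layers act in series and the equivalent K is the thickness-weighted harmonic mean.
Total thickness L = 3.11 + 13.1 + 11.3 = 27.51 m.
Σ(b_i/K_i) = 3.11/14.5 + 13.1/2.88 + 11.3/21.8 = 5.281 d.
K_eq = L / Σ(b_i/K_i) = 27.51 / 5.281 = 5.209 m/day.
Q = K_eq · A · (Δh/L) = 5.209 × 1900 × (18.2/27.51) = 6547 m³/day.

6550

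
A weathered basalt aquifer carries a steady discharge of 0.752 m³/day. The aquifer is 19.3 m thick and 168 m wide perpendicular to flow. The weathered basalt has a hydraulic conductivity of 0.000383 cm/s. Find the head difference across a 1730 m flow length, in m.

Convert K: 0.000383 cm/s × 864 = 0.3309 m/day.
Cross-sectional area A = 168 × 19.3 = 3242 m².
From Q = K·A·i, i = Q / (K·A) = 0.752 / (0.3309 × 3242) = 0.0007009.
Head loss Δh = i · L = 0.0007009 × 1730 = 1.213 m.

1.21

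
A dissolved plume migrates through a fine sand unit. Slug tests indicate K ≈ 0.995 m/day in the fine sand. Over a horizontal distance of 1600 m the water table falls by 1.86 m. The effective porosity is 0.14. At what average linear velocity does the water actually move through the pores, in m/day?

Hydraulic gradient i = Δh / L = 1.86 / 1600 = 0.001163.
Darcy flux q = K · i = 0.9950 × 0.001163 = 0.001157 m/day.
Seepage velocity v = q / n_e = 0.001157 / 0.14 = 0.008262 m/day.

0.00826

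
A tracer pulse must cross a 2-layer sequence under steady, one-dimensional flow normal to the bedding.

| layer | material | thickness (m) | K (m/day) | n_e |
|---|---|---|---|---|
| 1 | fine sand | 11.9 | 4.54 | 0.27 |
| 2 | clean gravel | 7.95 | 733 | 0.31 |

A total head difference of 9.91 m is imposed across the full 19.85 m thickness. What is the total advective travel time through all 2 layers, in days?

1.51

With flow normal to the layers, continuity requires the same specific discharge q through every layer.
Σ(b_i/K_i) = 11.9/4.54 + 7.95/733 = 2.632 d.
q = Δh / Σ(b_i/K_i) = 9.91 / 2.632 = 3.765 m/day.
In each layer the seepage velocity is v_i = q/n_i, so the layer transit time is t_i = b_i·n_i / q:
  layer 1 (fine sand): t_1 = 11.9 × 0.27 / 3.765 = 0.8533 d
  layer 2 (clean gravel): t_2 = 7.95 × 0.31 / 3.765 = 0.6545 d
Total t = Σ t_i = 1.508 days.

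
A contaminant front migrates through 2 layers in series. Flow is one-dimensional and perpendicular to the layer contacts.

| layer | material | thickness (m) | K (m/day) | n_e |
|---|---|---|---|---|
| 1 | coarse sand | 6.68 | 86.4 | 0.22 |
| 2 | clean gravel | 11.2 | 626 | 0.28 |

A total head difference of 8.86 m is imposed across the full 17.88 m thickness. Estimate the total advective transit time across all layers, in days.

0.0495

With flow normal to the layers, continuity requires the same specific discharge q through every layer.
Σ(b_i/K_i) = 6.68/86.4 + 11.2/626 = 0.09521 d.
q = Δh / Σ(b_i/K_i) = 8.86 / 0.09521 = 93.06 m/day.
In each layer the seepage velocity is v_i = q/n_i, so the layer transit time is t_i = b_i·n_i / q:
  layer 1 (coarse sand): t_1 = 6.68 × 0.22 / 93.06 = 0.01579 d
  layer 2 (clean gravel): t_2 = 11.2 × 0.28 / 93.06 = 0.03370 d
Total t = Σ t_i = 0.04949 days.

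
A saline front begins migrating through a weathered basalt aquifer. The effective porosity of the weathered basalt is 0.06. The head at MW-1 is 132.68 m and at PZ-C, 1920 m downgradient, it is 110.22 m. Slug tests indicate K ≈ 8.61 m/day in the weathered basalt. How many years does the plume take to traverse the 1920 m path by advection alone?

3.13

Hydraulic gradient i = (132.68 − 110.22) / 1920 = 22.46 / 1920 = 0.01170.
Darcy flux q = K · i = 8.610 × 0.01170 = 0.1007 m/day.
Seepage velocity v = q / n_e = 0.1007 / 0.06 = 1.679 m/day.
Travel time t = L / v = 1920 / 1.679 = 1144 days = 3.131 years.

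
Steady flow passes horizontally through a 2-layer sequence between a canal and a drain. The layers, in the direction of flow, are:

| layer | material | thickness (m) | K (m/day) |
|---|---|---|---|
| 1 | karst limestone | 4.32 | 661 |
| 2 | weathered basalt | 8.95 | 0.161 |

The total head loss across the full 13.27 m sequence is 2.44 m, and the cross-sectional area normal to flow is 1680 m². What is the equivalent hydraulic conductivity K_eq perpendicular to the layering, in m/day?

0.239

Flow is perpendicular to layering, so the layers act in series and the equivalent K is the thickness-weighted harmonic mean.
Total thickness L = 4.32 + 8.95 = 13.27 m.
Σ(b_i/K_i) = 4.32/661 + 8.95/0.161 = 55.60 d.
K_eq = L / Σ(b_i/K_i) = 13.27 / 55.60 = 0.2387 m/day.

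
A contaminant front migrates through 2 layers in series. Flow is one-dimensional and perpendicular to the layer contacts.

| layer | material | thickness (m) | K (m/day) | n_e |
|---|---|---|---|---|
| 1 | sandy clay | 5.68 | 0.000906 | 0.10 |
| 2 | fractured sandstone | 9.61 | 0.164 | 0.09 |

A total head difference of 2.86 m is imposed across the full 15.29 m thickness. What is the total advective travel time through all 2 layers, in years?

With flow normal to the layers, continuity requires the same specific discharge q through every layer.
Σ(b_i/K_i) = 5.68/0.000906 + 9.61/0.164 = 6328 d.
q = Δh / Σ(b_i/K_i) = 2.86 / 6328 = 0.0004520 m/day.
In each layer the seepage velocity is v_i = q/n_i, so the layer transit time is t_i = b_i·n_i / q:
  layer 1 (sandy clay): t_1 = 5.68 × 0.10 / 0.0004520 = 1257 d
  layer 2 (fractured sandstone): t_2 = 9.61 × 0.09 / 0.0004520 = 1914 d
Total t = Σ t_i = 3170 days = 8.680 years.

8.68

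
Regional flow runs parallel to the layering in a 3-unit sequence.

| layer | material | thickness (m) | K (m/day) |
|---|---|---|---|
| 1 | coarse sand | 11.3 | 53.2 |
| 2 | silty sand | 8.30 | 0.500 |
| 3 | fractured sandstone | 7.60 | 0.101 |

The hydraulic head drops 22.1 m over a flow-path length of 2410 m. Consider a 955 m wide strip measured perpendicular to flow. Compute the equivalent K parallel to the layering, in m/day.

22.3

Flow is parallel to layering, so each bed carries its own Darcy discharge and the transmissivities add.
Σ(K_i·b_i) = 53.2×11.3 + 0.500×8.30 + 0.101×7.60 = 606.1 m²/day.
Total thickness b = 27.20 m, so K_eq = Σ(K_i·b_i)/b = 22.28 m/day.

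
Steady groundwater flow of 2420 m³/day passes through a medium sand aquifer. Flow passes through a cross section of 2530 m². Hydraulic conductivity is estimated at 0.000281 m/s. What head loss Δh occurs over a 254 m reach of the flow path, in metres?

Convert K: 0.000281 m/s × 86400 = 24.28 m/day.
From Q = K·A·i, i = Q / (K·A) = 2420 / (24.28 × 2530) = 0.03940.
Head loss Δh = i · L = 0.03940 × 254 = 10.01 m.

10.0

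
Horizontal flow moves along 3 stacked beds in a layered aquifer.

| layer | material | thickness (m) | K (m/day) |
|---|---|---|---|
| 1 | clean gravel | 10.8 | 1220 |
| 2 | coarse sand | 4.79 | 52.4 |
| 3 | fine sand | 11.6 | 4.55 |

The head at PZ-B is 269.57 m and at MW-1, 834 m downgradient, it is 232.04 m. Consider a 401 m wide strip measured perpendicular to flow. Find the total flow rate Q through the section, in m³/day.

243000

Flow is parallel to layering, so each bed carries its own Darcy discharge and the transmissivities add.
Σ(K_i·b_i) = 1220×10.8 + 52.4×4.79 + 4.55×11.6 = 13480 m²/day.
Hydraulic gradient i = (269.57 − 232.04) / 834 = 37.53 / 834 = 0.04500.
Q = Σ(K_i·b_i) · W · i = 13480 × 401 × 0.04500 = 2.432e+05 m³/day.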